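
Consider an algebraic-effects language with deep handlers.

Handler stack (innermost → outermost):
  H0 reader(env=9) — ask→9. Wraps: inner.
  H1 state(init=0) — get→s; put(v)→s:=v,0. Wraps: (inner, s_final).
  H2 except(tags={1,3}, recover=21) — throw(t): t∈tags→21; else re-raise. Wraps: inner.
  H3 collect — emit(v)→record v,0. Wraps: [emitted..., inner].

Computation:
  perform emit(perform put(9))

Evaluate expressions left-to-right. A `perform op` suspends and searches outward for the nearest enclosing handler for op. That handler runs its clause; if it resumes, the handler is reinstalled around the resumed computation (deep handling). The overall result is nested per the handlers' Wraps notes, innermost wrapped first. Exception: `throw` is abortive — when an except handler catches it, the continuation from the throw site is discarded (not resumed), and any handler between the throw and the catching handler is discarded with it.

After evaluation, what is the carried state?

Step-by-step:
put(9) @ H1 ⇒ s:=9
emit(0) @ H3 ⇒ out+=0
H0 returns 0
H1 returns (0, 9)
H2 returns (0, 9)
H3 returns [0, (0, 9)]
= [0, (0, 9)]

Answer: 9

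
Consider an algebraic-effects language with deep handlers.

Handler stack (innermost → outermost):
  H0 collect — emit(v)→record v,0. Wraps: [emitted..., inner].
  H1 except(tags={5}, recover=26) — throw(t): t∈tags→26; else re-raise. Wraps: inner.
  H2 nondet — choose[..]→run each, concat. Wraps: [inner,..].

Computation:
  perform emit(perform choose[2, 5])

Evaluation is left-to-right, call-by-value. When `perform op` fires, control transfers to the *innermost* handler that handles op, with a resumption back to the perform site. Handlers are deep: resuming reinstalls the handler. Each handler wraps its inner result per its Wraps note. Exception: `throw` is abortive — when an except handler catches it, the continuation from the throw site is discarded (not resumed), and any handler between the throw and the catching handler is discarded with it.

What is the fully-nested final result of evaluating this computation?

Answer: [[2, 0], [5, 0]]

Evaluation trace:
choose[2, 5] @ H2
  branch[0] choose=2:
    emit(2) @ H0 ⇒ out+=2
    H0 returns [2, 0]
    H1 returns [2, 0]
    H2 returns [[2, 0]]
  branch[1] choose=5:
    emit(5) @ H0 ⇒ out+=5
    H0 returns [5, 0]
    H1 returns [5, 0]
    H2 returns [[5, 0]]
= [[2, 0], [5, 0]]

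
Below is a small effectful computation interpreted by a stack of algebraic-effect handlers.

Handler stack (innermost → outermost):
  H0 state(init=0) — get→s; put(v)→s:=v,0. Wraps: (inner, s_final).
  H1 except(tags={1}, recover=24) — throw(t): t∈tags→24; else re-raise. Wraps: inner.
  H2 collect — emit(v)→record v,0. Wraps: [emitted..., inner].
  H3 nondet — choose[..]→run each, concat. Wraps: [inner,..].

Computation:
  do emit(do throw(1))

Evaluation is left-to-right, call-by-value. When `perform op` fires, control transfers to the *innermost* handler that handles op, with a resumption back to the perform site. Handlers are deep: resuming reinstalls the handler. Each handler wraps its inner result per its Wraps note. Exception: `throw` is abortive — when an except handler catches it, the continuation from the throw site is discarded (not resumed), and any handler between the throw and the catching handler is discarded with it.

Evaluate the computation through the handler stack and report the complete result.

Answer: [[24]]

Working:
throw(1) @ H1 caught ⇒ 24
H2 returns [24]
H3 returns [[24]]
= [[24]]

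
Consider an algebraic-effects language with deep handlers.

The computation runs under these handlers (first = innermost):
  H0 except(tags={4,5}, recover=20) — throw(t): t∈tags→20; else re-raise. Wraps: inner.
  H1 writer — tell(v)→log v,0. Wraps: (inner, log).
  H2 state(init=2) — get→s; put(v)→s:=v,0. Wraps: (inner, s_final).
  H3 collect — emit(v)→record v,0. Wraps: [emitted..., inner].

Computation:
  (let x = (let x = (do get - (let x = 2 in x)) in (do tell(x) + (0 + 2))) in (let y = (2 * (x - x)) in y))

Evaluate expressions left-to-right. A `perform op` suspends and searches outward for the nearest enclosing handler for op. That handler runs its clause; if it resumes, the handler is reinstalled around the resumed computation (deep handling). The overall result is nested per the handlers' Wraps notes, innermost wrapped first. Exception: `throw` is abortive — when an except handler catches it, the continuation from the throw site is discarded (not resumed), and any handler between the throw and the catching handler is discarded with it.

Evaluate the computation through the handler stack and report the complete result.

Working:
get @ H2 ⇒ 2
tell(0) @ H1 ⇒ log+=0
H0 returns 0
H1 returns (0, (0))
H2 returns ((0, (0)), 2)
H3 returns [((0, (0)), 2)]
= [((0, (0)), 2)]

Answer: [((0, (0)), 2)]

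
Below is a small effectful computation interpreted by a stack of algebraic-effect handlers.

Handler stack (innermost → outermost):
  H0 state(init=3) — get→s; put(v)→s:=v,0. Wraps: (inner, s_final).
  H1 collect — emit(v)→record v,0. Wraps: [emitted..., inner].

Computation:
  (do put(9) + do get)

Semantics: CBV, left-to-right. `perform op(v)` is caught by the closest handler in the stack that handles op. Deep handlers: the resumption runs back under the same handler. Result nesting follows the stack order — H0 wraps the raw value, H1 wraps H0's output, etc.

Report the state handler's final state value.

Answer: 9

Working:
put(9) @ H0 ⇒ s:=9
get @ H0 ⇒ 9
H0 returns (9, 9)
H1 returns [(9, 9)]
= [(9, 9)]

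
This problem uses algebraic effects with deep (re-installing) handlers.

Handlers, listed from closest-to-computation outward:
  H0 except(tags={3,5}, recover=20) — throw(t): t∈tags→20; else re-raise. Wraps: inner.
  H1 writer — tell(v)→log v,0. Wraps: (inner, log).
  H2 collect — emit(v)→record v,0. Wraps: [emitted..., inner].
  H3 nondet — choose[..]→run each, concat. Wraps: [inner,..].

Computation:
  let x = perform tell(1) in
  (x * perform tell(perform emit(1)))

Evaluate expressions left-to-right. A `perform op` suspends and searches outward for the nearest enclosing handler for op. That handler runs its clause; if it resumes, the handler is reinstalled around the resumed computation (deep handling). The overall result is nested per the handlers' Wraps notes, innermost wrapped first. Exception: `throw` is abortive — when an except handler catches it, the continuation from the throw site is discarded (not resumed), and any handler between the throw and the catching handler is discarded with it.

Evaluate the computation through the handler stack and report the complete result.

Step-by-step:
tell(1) @ H1 ⇒ log+=1
emit(1) @ H2 ⇒ out+=1
tell(0) @ H1 ⇒ log+=0
H0 returns 0
H1 returns (0, (1, 0))
H2 returns [1, (0, (1, 0))]
H3 returns [[1, (0, (1, 0))]]
= [[1, (0, (1, 0))]]

Answer: [[1, (0, (1, 0))]]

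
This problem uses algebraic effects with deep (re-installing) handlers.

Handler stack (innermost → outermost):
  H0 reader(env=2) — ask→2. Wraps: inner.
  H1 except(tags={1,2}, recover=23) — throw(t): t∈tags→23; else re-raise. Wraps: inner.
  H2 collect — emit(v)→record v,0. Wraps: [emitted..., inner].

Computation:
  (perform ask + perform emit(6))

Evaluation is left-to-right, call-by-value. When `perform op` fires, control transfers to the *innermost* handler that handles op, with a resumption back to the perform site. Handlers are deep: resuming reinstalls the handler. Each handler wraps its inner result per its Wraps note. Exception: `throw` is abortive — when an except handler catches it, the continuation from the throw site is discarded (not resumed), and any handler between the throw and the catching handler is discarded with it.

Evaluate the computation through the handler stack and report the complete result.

Answer: [6, 2]

Evaluation trace:
ask @ H0 ⇒ 2
emit(6) @ H2 ⇒ out+=6
H0 returns 2
H1 returns 2
H2 returns [6, 2]
= [6, 2]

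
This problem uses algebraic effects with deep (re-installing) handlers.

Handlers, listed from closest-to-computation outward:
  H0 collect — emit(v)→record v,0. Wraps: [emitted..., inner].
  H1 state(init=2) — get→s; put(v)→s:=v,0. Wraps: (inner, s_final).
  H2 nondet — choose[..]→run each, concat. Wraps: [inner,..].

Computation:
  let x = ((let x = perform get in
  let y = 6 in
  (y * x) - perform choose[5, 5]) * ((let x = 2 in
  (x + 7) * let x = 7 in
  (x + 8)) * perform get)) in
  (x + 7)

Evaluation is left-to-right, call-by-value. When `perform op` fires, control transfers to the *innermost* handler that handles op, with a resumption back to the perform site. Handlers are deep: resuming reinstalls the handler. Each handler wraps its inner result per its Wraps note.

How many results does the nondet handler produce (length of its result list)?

Answer: 2

Evaluation trace:
get @ H1 ⇒ 2
choose[5, 5] @ H2
  branch[0] choose=5:
    get @ H1 ⇒ 2
    H0 returns [1897]
    H1 returns ([1897], 2)
    H2 returns [([1897], 2)]
  branch[1] choose=5:
    get @ H1 ⇒ 2
    H0 returns [1897]
    H1 returns ([1897], 2)
    H2 returns [([1897], 2)]
= [([1897], 2), ([1897], 2)]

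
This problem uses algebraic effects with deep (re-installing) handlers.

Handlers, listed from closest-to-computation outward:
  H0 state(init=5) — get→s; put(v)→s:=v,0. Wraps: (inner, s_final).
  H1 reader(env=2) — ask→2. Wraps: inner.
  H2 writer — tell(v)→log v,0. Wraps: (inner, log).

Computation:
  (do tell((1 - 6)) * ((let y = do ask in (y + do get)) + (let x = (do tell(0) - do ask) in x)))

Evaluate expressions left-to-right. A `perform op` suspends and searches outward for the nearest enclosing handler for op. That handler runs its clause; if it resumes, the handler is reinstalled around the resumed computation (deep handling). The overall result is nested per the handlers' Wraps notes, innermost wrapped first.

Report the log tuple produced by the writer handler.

Answer: (-5, 0)

Evaluation trace:
tell(-5) @ H2 ⇒ log+=-5
ask @ H1 ⇒ 2
get @ H0 ⇒ 5
tell(0) @ H2 ⇒ log+=0
ask @ H1 ⇒ 2
H0 returns (0, 5)
H1 returns (0, 5)
H2 returns ((0, 5), (-5, 0))
= ((0, 5), (-5, 0))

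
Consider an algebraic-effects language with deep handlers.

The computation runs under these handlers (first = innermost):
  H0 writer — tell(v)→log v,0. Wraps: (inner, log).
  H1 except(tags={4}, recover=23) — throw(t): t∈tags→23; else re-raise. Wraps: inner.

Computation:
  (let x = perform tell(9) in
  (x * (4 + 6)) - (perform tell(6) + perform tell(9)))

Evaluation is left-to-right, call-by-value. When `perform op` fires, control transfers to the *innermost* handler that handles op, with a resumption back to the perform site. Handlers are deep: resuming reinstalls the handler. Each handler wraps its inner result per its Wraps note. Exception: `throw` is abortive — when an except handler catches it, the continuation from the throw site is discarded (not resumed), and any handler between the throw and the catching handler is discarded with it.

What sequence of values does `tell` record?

Evaluation trace:
tell(9) @ H0 ⇒ log+=9
tell(6) @ H0 ⇒ log+=6
tell(9) @ H0 ⇒ log+=9
H0 returns (0, (9, 6, 9))
H1 returns (0, (9, 6, 9))
= (0, (9, 6, 9))

Answer: (9, 6, 9)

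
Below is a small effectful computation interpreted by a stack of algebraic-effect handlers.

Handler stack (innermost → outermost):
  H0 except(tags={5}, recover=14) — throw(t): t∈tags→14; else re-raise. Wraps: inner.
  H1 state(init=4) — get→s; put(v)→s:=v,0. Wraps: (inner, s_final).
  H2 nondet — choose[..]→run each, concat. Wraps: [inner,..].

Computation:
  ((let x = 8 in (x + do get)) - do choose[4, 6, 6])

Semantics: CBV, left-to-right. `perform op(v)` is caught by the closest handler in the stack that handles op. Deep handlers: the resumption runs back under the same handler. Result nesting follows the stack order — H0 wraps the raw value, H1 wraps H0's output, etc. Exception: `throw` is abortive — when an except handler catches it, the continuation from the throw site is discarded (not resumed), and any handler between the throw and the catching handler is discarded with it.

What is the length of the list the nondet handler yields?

Answer: 3

Step-by-step:
get @ H1 ⇒ 4
choose[4, 6, 6] @ H2
  branch[0] choose=4:
    H0 returns 8
    H1 returns (8, 4)
    H2 returns [(8, 4)]
  branch[1] choose=6:
    H0 returns 6
    H1 returns (6, 4)
    H2 returns [(6, 4)]
  branch[2] choose=6:
    H0 returns 6
    H1 returns (6, 4)
    H2 returns [(6, 4)]
= [(8, 4), (6, 4), (6, 4)]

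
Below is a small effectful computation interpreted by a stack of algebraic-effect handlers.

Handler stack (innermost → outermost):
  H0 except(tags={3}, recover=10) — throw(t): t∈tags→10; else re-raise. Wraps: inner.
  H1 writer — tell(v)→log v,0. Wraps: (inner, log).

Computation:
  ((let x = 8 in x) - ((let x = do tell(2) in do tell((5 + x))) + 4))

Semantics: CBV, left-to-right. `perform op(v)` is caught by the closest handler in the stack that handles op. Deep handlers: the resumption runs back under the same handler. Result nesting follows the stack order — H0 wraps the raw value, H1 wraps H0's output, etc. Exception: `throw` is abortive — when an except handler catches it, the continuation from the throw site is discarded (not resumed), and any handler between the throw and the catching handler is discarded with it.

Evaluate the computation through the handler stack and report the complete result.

Evaluation trace:
tell(2) @ H1 ⇒ log+=2
tell(5) @ H1 ⇒ log+=5
H0 returns 4
H1 returns (4, (2, 5))
= (4, (2, 5))

Answer: (4, (2, 5))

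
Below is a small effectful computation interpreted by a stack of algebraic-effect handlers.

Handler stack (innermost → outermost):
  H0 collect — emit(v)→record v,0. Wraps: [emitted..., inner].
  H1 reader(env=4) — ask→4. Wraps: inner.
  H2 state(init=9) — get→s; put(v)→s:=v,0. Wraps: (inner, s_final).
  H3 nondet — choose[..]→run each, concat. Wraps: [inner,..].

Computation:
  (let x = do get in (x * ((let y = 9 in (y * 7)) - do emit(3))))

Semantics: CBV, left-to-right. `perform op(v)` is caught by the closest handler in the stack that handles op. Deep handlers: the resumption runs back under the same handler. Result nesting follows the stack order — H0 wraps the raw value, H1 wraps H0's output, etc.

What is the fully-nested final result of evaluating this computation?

Working:
get @ H2 ⇒ 9
emit(3) @ H0 ⇒ out+=3
H0 returns [3, 567]
H1 returns [3, 567]
H2 returns ([3, 567], 9)
H3 returns [([3, 567], 9)]
= [([3, 567], 9)]

Answer: [([3, 567], 9)]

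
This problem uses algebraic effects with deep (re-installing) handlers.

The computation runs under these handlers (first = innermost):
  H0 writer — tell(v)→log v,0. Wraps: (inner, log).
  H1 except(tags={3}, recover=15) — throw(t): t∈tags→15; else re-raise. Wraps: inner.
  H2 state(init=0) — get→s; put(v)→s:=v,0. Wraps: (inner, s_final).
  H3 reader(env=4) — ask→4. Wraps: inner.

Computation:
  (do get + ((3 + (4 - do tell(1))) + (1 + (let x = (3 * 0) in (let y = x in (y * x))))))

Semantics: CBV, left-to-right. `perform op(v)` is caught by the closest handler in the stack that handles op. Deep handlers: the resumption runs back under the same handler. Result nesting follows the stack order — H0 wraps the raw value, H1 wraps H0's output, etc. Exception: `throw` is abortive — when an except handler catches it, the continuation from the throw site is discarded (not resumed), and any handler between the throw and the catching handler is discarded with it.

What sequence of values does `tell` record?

Answer: (1)

Evaluation trace:
get @ H2 ⇒ 0
tell(1) @ H0 ⇒ log+=1
H0 returns (8, (1))
H1 returns (8, (1))
H2 returns ((8, (1)), 0)
H3 returns ((8, (1)), 0)
= ((8, (1)), 0)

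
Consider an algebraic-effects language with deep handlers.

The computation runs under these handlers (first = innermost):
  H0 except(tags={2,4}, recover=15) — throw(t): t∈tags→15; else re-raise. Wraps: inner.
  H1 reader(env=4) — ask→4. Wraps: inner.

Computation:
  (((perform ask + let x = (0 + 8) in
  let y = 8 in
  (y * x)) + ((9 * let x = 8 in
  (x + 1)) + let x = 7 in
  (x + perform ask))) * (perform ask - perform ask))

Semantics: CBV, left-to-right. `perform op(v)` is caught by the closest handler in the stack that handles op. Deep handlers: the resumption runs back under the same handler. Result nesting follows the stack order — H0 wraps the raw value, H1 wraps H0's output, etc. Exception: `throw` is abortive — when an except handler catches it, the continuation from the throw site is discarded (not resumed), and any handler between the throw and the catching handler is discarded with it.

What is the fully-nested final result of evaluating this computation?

Answer: 0

Working:
ask @ H1 ⇒ 4
ask @ H1 ⇒ 4
ask @ H1 ⇒ 4
ask @ H1 ⇒ 4
H0 returns 0
H1 returns 0
= 0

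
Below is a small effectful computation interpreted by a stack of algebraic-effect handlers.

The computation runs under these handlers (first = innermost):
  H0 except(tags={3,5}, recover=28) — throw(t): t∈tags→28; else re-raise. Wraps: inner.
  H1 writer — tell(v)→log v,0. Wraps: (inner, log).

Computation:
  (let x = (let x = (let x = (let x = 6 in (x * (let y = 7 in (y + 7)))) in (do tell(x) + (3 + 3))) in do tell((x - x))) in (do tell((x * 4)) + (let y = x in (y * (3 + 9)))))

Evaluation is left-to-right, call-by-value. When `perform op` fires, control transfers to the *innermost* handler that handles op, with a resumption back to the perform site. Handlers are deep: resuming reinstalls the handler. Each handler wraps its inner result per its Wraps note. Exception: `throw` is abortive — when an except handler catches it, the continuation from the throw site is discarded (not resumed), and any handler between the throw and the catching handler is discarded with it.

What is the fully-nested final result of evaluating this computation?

Answer: (0, (84, 0, 0))

Step-by-step:
tell(84) @ H1 ⇒ log+=84
tell(0) @ H1 ⇒ log+=0
tell(0) @ H1 ⇒ log+=0
H0 returns 0
H1 returns (0, (84, 0, 0))
= (0, (84, 0, 0))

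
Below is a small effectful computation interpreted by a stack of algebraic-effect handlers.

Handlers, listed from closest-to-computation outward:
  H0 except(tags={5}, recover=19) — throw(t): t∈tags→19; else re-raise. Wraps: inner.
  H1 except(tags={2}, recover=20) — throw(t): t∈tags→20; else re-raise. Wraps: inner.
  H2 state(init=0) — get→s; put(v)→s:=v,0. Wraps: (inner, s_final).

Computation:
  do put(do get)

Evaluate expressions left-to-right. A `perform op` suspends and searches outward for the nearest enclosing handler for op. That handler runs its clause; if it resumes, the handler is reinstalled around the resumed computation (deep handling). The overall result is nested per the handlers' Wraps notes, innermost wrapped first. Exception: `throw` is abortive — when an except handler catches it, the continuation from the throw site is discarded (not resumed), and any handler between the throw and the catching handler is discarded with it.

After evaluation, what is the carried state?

Evaluation trace:
get @ H2 ⇒ 0
put(0) @ H2 ⇒ s:=0
H0 returns 0
H1 returns 0
H2 returns (0, 0)
= (0, 0)

Answer: 0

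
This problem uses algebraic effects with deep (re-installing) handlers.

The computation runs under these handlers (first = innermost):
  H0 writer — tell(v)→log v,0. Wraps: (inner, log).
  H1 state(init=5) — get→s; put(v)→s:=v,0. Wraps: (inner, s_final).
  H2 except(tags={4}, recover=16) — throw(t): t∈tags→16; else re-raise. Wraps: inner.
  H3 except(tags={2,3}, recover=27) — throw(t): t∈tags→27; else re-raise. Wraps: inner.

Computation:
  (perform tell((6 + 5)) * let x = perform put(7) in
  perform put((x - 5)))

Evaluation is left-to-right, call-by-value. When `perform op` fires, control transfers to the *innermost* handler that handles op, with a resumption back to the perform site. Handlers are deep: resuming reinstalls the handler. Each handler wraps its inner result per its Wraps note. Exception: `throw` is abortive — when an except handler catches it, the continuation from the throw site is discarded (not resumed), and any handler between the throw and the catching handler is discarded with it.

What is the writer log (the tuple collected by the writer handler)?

Answer: (11)

Evaluation trace:
tell(11) @ H0 ⇒ log+=11
put(7) @ H1 ⇒ s:=7
put(-5) @ H1 ⇒ s:=-5
H0 returns (0, (11))
H1 returns ((0, (11)), -5)
H2 returns ((0, (11)), -5)
H3 returns ((0, (11)), -5)
= ((0, (11)), -5)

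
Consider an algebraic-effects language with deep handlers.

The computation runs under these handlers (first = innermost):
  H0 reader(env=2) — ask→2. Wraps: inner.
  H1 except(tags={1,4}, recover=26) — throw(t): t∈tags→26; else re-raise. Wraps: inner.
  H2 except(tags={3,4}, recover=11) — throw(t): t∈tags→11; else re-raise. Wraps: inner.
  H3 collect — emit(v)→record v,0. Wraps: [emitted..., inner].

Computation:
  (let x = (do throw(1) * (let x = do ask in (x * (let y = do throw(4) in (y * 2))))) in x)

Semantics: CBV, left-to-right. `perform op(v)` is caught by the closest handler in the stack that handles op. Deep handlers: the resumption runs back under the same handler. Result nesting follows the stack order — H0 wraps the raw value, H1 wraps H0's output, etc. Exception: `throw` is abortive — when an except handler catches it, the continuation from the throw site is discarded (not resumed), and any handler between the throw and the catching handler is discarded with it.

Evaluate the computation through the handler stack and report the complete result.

Evaluation trace:
throw(1) @ H1 caught ⇒ 26
H2 returns 26
H3 returns [26]
= [26]

Answer: [26]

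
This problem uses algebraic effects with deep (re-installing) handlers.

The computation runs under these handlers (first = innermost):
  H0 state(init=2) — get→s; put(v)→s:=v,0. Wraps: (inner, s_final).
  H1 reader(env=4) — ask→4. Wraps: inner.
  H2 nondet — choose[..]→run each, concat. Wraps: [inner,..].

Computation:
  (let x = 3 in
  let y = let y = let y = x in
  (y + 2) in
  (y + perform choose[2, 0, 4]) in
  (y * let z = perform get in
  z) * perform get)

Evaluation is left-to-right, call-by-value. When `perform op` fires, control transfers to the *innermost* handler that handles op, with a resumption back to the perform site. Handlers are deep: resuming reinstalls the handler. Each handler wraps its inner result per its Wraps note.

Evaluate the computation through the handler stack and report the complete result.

Evaluation trace:
choose[2, 0, 4] @ H2
  branch[0] choose=2:
    get @ H0 ⇒ 2
    get @ H0 ⇒ 2
    H0 returns (28, 2)
    H1 returns (28, 2)
    H2 returns [(28, 2)]
  branch[1] choose=0:
    get @ H0 ⇒ 2
    get @ H0 ⇒ 2
    H0 returns (20, 2)
    H1 returns (20, 2)
    H2 returns [(20, 2)]
  branch[2] choose=4:
    get @ H0 ⇒ 2
    get @ H0 ⇒ 2
    H0 returns (36, 2)
    H1 returns (36, 2)
    H2 returns [(36, 2)]
= [(28, 2), (20, 2), (36, 2)]

Answer: [(28, 2), (20, 2), (36, 2)]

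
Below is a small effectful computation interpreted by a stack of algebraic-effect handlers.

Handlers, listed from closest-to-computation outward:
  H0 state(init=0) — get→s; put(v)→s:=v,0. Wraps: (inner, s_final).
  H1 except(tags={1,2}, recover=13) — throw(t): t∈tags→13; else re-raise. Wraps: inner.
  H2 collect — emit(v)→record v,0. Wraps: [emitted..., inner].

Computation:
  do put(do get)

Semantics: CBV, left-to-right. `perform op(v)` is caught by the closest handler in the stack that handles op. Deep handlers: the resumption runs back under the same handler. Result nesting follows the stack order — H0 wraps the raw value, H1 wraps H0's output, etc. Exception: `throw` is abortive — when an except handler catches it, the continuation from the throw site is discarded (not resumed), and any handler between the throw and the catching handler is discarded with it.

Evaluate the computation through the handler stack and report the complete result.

Answer: [(0, 0)]

Working:
get @ H0 ⇒ 0
put(0) @ H0 ⇒ s:=0
H0 returns (0, 0)
H1 returns (0, 0)
H2 returns [(0, 0)]
= [(0, 0)]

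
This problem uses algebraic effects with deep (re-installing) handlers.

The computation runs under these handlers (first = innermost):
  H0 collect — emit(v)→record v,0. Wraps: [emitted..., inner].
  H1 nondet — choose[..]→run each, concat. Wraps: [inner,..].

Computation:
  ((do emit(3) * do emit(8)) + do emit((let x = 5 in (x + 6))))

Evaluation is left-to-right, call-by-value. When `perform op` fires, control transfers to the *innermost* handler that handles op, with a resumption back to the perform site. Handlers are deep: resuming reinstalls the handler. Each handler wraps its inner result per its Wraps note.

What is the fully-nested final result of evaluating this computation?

Working:
emit(3) @ H0 ⇒ out+=3
emit(8) @ H0 ⇒ out+=8
emit(11) @ H0 ⇒ out+=11
H0 returns [3, 8, 11, 0]
H1 returns [[3, 8, 11, 0]]
= [[3, 8, 11, 0]]

Answer: [[3, 8, 11, 0]]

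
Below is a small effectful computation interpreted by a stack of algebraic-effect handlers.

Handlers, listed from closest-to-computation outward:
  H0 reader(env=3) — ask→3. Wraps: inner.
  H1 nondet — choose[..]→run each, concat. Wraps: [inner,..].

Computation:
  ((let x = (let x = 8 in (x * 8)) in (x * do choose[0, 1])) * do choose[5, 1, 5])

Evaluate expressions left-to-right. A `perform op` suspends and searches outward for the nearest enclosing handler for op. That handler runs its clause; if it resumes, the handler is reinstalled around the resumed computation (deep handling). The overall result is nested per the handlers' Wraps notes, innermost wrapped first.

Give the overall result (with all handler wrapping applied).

Working:
choose[0, 1] @ H1
  branch[0] choose=0:
    choose[5, 1, 5] @ H1
      branch[0] choose=5:
        H0 returns 0
        H1 returns [0]
      branch[1] choose=1:
        H0 returns 0
        H1 returns [0]
      branch[2] choose=5:
        H0 returns 0
        H1 returns [0]
  branch[1] choose=1:
    choose[5, 1, 5] @ H1
      branch[0] choose=5:
        H0 returns 320
        H1 returns [320]
      branch[1] choose=1:
        H0 returns 64
        H1 returns [64]
      branch[2] choose=5:
        H0 returns 320
        H1 returns [320]
= [0, 0, 0, 320, 64, 320]

Answer: [0, 0, 0, 320, 64, 320]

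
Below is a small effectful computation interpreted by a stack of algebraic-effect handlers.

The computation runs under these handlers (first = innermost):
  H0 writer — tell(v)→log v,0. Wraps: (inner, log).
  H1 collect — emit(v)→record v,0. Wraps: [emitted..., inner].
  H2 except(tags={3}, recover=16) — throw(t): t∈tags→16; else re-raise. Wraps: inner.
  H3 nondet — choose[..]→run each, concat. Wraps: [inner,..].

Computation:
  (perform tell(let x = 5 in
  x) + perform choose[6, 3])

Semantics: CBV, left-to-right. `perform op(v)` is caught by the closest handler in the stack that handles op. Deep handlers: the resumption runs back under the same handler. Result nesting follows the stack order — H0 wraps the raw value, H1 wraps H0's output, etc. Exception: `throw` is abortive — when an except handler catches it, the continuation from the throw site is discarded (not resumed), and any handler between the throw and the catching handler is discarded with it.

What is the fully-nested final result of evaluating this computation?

Answer: [[(6, (5))], [(3, (5))]]

Evaluation trace:
tell(5) @ H0 ⇒ log+=5
choose[6, 3] @ H3
  branch[0] choose=6:
    H0 returns (6, (5))
    H1 returns [(6, (5))]
    H2 returns [(6, (5))]
    H3 returns [[(6, (5))]]
  branch[1] choose=3:
    H0 returns (3, (5))
    H1 returns [(3, (5))]
    H2 returns [(3, (5))]
    H3 returns [[(3, (5))]]
= [[(6, (5))], [(3, (5))]]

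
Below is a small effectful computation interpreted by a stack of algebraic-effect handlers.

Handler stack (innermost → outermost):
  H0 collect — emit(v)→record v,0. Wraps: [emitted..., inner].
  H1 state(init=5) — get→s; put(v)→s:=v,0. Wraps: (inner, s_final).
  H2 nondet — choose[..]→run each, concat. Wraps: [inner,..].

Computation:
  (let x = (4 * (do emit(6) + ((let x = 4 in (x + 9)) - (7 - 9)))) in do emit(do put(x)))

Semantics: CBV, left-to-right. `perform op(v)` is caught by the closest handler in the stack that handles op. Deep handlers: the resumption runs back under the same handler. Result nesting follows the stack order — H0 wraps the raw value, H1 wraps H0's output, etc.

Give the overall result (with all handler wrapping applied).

Working:
emit(6) @ H0 ⇒ out+=6
put(60) @ H1 ⇒ s:=60
emit(0) @ H0 ⇒ out+=0
H0 returns [6, 0, 0]
H1 returns ([6, 0, 0], 60)
H2 returns [([6, 0, 0], 60)]
= [([6, 0, 0], 60)]

Answer: [([6, 0, 0], 60)]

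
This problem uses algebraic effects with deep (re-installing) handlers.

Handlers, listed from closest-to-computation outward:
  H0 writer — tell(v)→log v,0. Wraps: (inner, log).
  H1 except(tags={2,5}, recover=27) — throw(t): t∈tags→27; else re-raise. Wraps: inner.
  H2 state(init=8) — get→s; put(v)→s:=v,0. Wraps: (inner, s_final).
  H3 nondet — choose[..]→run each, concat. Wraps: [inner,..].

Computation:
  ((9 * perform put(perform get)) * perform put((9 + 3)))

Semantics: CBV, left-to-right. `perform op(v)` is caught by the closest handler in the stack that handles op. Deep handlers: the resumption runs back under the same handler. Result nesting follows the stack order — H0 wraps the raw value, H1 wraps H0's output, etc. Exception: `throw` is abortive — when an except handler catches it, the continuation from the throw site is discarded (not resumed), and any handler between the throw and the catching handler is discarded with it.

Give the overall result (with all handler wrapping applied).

Working:
get @ H2 ⇒ 8
put(8) @ H2 ⇒ s:=8
put(12) @ H2 ⇒ s:=12
H0 returns (0, ())
H1 returns (0, ())
H2 returns ((0, ()), 12)
H3 returns [((0, ()), 12)]
= [((0, ()), 12)]

Answer: [((0, ()), 12)]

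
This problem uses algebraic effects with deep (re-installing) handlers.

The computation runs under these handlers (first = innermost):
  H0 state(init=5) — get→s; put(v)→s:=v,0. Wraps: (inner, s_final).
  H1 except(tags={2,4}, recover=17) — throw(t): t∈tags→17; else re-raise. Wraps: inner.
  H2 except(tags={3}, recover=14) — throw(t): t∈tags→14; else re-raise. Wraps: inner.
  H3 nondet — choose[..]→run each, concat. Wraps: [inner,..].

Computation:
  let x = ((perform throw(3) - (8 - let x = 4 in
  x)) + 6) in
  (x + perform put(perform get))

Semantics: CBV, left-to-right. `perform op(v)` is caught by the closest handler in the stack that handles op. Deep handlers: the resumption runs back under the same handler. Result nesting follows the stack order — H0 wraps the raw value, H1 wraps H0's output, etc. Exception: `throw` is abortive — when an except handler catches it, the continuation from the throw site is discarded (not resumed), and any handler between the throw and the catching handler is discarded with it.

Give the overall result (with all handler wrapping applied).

Answer: [14]

Working:
throw(3) @ H1 re-raised
throw(3) @ H2 caught ⇒ 14
H3 returns [14]
= [14]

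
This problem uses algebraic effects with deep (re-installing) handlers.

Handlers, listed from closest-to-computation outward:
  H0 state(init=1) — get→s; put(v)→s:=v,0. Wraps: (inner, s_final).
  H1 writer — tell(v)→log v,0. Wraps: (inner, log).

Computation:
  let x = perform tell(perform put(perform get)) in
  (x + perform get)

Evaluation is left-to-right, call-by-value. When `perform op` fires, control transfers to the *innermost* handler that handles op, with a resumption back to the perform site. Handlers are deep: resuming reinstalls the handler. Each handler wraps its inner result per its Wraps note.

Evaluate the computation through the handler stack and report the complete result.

Answer: ((1, 1), (0))

Evaluation trace:
get @ H0 ⇒ 1
put(1) @ H0 ⇒ s:=1
tell(0) @ H1 ⇒ log+=0
get @ H0 ⇒ 1
H0 returns (1, 1)
H1 returns ((1, 1), (0))
= ((1, 1), (0))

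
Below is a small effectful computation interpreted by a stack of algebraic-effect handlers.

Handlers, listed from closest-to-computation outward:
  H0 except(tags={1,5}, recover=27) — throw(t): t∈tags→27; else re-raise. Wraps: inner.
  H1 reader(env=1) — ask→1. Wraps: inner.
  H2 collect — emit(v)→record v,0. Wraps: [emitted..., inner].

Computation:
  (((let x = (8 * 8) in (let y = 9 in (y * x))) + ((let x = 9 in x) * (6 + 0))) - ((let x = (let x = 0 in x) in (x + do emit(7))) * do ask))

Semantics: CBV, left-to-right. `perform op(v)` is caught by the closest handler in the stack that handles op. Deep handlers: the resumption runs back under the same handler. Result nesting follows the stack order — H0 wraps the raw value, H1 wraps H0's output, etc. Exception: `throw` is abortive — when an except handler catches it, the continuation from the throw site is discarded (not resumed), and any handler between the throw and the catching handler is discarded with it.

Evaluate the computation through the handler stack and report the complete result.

Evaluation trace:
emit(7) @ H2 ⇒ out+=7
ask @ H1 ⇒ 1
H0 returns 630
H1 returns 630
H2 returns [7, 630]
= [7, 630]

Answer: [7, 630]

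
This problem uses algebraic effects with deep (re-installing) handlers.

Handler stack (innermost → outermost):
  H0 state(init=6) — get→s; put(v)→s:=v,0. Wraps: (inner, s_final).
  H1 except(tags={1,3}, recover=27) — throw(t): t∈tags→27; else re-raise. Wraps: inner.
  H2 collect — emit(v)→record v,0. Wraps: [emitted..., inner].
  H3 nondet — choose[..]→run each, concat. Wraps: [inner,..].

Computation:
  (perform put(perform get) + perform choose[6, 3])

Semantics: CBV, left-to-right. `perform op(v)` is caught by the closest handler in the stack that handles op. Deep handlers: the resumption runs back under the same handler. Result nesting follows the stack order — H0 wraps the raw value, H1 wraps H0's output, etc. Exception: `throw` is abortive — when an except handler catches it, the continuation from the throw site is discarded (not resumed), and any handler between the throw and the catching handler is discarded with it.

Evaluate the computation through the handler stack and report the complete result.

Step-by-step:
get @ H0 ⇒ 6
put(6) @ H0 ⇒ s:=6
choose[6, 3] @ H3
  branch[0] choose=6:
    H0 returns (6, 6)
    H1 returns (6, 6)
    H2 returns [(6, 6)]
    H3 returns [[(6, 6)]]
  branch[1] choose=3:
    H0 returns (3, 6)
    H1 returns (3, 6)
    H2 returns [(3, 6)]
    H3 returns [[(3, 6)]]
= [[(6, 6)], [(3, 6)]]

Answer: [[(6, 6)], [(3, 6)]]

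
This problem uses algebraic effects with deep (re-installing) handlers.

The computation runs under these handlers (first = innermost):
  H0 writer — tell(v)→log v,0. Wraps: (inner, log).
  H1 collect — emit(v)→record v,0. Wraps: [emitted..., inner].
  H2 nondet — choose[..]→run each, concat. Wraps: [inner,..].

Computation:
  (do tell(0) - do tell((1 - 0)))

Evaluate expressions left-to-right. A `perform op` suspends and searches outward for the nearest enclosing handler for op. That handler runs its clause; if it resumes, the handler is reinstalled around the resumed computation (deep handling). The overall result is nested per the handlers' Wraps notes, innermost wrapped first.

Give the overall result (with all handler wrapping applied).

Answer: [[(0, (0, 1))]]

Working:
tell(0) @ H0 ⇒ log+=0
tell(1) @ H0 ⇒ log+=1
H0 returns (0, (0, 1))
H1 returns [(0, (0, 1))]
H2 returns [[(0, (0, 1))]]
= [[(0, (0, 1))]]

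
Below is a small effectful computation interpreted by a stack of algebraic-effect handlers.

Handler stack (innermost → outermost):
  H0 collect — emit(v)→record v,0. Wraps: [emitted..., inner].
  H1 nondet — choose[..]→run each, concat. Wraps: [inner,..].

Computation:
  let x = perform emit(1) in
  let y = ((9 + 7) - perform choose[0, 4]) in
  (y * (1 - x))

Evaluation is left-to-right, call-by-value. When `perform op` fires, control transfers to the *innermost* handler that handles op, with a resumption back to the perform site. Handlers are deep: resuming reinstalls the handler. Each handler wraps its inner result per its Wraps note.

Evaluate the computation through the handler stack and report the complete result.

Step-by-step:
emit(1) @ H0 ⇒ out+=1
choose[0, 4] @ H1
  branch[0] choose=0:
    H0 returns [1, 16]
    H1 returns [[1, 16]]
  branch[1] choose=4:
    H0 returns [1, 12]
    H1 returns [[1, 12]]
= [[1, 16], [1, 12]]

Answer: [[1, 16], [1, 12]]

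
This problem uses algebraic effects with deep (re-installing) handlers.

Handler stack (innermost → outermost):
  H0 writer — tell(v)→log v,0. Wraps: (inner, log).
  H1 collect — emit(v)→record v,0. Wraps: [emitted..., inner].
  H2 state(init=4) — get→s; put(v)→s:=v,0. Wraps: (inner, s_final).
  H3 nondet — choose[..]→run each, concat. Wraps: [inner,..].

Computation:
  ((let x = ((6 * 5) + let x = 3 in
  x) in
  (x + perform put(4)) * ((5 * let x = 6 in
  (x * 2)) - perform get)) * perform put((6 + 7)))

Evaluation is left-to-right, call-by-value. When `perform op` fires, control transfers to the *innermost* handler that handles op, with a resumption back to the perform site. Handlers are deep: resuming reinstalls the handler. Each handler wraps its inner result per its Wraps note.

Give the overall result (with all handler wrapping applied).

Answer: [([(0, ())], 13)]

Working:
put(4) @ H2 ⇒ s:=4
get @ H2 ⇒ 4
put(13) @ H2 ⇒ s:=13
H0 returns (0, ())
H1 returns [(0, ())]
H2 returns ([(0, ())], 13)
H3 returns [([(0, ())], 13)]
= [([(0, ())], 13)]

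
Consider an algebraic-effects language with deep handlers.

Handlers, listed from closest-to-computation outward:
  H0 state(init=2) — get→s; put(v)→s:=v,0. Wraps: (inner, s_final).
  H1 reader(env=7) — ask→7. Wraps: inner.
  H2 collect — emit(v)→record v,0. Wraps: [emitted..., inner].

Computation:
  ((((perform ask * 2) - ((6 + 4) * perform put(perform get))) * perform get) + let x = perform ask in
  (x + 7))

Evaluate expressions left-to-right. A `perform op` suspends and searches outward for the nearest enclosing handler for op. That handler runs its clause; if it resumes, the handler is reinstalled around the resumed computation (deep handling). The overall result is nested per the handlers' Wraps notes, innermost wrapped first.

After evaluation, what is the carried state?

Answer: 2

Step-by-step:
ask @ H1 ⇒ 7
get @ H0 ⇒ 2
put(2) @ H0 ⇒ s:=2
get @ H0 ⇒ 2
ask @ H1 ⇒ 7
H0 returns (42, 2)
H1 returns (42, 2)
H2 returns [(42, 2)]
= [(42, 2)]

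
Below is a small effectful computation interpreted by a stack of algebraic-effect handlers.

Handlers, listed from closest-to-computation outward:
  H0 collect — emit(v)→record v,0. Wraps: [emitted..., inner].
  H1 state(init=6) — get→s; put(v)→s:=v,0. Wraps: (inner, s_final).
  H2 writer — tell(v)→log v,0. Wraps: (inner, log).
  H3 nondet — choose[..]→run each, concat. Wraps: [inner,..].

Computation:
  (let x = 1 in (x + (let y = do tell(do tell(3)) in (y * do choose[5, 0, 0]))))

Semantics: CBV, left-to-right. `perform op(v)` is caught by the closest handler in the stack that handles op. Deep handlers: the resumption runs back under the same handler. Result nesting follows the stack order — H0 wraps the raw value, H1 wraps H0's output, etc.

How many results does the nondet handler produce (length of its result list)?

Working:
tell(3) @ H2 ⇒ log+=3
tell(0) @ H2 ⇒ log+=0
choose[5, 0, 0] @ H3
  branch[0] choose=5:
    H0 returns [1]
    H1 returns ([1], 6)
    H2 returns (([1], 6), (3, 0))
    H3 returns [(([1], 6), (3, 0))]
  branch[1] choose=0:
    H0 returns [1]
    H1 returns ([1], 6)
    H2 returns (([1], 6), (3, 0))
    H3 returns [(([1], 6), (3, 0))]
  branch[2] choose=0:
    H0 returns [1]
    H1 returns ([1], 6)
    H2 returns (([1], 6), (3, 0))
    H3 returns [(([1], 6), (3, 0))]
= [(([1], 6), (3, 0)), (([1], 6), (3, 0)), (([1], 6), (3, 0))]

Answer: 3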